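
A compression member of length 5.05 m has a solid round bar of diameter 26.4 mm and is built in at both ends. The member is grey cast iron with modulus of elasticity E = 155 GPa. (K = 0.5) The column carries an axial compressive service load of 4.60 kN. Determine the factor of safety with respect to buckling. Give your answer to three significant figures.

I = πd⁴/64 = π×26.4⁴/64 = 2.384×10^4 mm⁴
I = 2.384×10^4 mm⁴ = 2.384×10^-8 m⁴
Effective length L_e = K·L = 0.5 × 5.05 = 2.525 m
P_cr = π²EI / L_e² = π² × 155×10⁹ × 2.384×10^-8 / 2.525² = 5.721×10^3 N
Factor of safety n = P_cr / P = 5.7213 / 4.60 = 1.24

n ≈ 1.24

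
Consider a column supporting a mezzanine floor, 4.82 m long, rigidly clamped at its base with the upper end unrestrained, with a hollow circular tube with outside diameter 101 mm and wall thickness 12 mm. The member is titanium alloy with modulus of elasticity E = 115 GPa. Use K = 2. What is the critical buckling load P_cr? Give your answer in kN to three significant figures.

P_cr ≈ 41.3 kN

Inner diameter d_i = 101 − 2×12 = 77.00 mm
I = π(d_o⁴ − d_i⁴)/64 = π(101⁴ − 77.00⁴)/64 = 3.382×10^6 mm⁴
I = 3.382×10^6 mm⁴ = 3.382×10^-6 m⁴
Effective length L_e = K·L = 2 × 4.82 = 9.640 m
P_cr = π²EI / L_e² = π² × 115×10⁹ × 3.382×10^-6 / 9.640² = 4.131×10^4 N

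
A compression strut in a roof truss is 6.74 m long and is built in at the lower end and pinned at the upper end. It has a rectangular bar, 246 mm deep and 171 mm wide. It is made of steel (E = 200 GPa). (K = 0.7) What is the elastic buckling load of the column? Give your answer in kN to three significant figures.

Buckling occurs about the weak axis: I_min = h·b³/12 with b = 171 mm (the shorter side).
I_min = 246×171³/12 = 1.025×10^8 mm⁴
I = 1.025×10^8 mm⁴ = 1.025×10^-4 m⁴
Effective length L_e = K·L = 0.7 × 6.74 = 4.718 m
P_cr = π²EI / L_e² = π² × 200×10⁹ × 1.025×10^-4 / 4.718² = 9.090×10^6 N

P_cr ≈ 9090 kN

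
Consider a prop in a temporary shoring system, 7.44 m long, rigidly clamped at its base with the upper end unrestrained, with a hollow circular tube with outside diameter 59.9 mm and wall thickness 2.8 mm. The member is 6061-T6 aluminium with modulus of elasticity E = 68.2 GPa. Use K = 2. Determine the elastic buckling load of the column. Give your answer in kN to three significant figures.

Inner diameter d_i = 59.9 − 2×2.8 = 54.30 mm
I = π(d_o⁴ − d_i⁴)/64 = π(59.9⁴ − 54.30⁴)/64 = 2.052×10^5 mm⁴
I = 2.052×10^5 mm⁴ = 2.052×10^-7 m⁴
Effective length L_e = K·L = 2 × 7.44 = 14.88 m
P_cr = π²EI / L_e² = π² × 68.2×10⁹ × 2.052×10^-7 / 14.88² = 623.8 N

P_cr ≈ 0.624 kN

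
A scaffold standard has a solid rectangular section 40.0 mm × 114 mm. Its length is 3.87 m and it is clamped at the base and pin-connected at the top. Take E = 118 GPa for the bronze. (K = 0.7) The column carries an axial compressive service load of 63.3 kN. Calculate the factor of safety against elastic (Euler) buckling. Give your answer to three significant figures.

Buckling occurs about the weak axis: I_min = h·b³/12 with b = 40.0 mm (the shorter side).
I_min = 114×40.0³/12 = 6.080×10^5 mm⁴
I = 6.080×10^5 mm⁴ = 6.080×10^-7 m⁴
Effective length L_e = K·L = 0.7 × 3.87 = 2.709 m
P_cr = π²EI / L_e² = π² × 118×10⁹ × 6.080×10^-7 / 2.709² = 9.649×10^4 N
Factor of safety n = P_cr / P = 96.487 / 63.3 = 1.52

n ≈ 1.52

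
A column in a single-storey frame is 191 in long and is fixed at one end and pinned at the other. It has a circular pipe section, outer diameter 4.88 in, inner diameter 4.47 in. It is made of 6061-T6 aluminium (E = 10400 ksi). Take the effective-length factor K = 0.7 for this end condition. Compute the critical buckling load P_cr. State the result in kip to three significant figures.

P_cr ≈ 47.3 kip

d_o = 4.88 in, d_i = 4.47 in
I = π(d_o⁴ − d_i⁴)/64 = π(4.88⁴ − 4.470⁴)/64 = 8.241 in⁴
Effective length L_e = K·L = 0.7 × 191 = 133.7 in
P_cr = π²EI / L_e² = π² × 10400×10³ × 8.241 / 133.7² = 4.732×10^4 lb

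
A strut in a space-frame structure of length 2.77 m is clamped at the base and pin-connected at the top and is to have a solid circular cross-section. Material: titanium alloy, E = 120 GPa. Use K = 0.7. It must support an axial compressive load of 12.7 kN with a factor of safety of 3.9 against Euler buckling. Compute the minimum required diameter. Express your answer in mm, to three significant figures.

d ≈ 42.3 mm

Required P_cr = n·P = 3.9 × 12.7 = 49.53 kN
L_e = K·L = 0.7 × 2.77 = 1.939 m
Required I = P_cr·L_e²/(π²E) = 4.953×10^4 × 1.939² / (π² × 1.20×10^11) = 1.572×10^-7 m⁴
I_req = 1.572×10^5 mm⁴
Solid circle: I = πd⁴/64  ⇒  d = (64I/π)^(1/4) = (64×1.572×10^5/π)^(1/4) = 42.3 mm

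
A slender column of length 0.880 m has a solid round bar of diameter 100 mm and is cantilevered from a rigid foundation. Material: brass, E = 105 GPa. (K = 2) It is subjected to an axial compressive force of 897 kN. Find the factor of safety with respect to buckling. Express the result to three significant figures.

I = πd⁴/64 = π×100⁴/64 = 4.909×10^6 mm⁴
I = 4.909×10^6 mm⁴ = 4.909×10^-6 m⁴
Effective length L_e = K·L = 2 × 0.880 = 1.760 m
P_cr = π²EI / L_e² = π² × 105×10⁹ × 4.909×10^-6 / 1.760² = 1.642×10^6 N
Factor of safety n = P_cr / P = 1642.2 / 897 = 1.83

n ≈ 1.83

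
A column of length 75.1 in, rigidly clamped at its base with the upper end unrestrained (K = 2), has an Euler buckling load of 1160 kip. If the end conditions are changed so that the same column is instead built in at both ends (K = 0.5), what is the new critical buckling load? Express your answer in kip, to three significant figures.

P_cr ≈ 18600 kip

P_cr ∝ 1/K², so P_cr,new = P_cr,old × (K_old/K_new)² = 1160 × (2/0.5)²
= 1160 × 16.00 = 18600 kip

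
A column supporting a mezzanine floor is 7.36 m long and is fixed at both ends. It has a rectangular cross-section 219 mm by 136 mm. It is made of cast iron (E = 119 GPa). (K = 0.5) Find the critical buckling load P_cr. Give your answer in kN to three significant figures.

Buckling occurs about the weak axis: I_min = h·b³/12 with b = 136 mm (the shorter side).
I_min = 219×136³/12 = 4.591×10^7 mm⁴
I = 4.591×10^7 mm⁴ = 4.591×10^-5 m⁴
Effective length L_e = K·L = 0.5 × 7.36 = 3.680 m
P_cr = π²EI / L_e² = π² × 119×10⁹ × 4.591×10^-5 / 3.680² = 3.981×10^6 N

P_cr ≈ 3980 kN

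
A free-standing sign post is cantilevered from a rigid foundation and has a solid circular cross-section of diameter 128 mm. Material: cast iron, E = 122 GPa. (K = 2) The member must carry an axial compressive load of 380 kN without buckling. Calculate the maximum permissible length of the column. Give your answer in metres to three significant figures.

I = πd⁴/64 = π×128⁴/64 = 1.318×10^7 mm⁴
I = 1.318×10^-5 m⁴
At the buckling limit P_cr = P = 3.800×10^5 N
From P_cr = π²EI/(K·L)²:  L = (1/K)·√(π²EI/P_cr) = (1/2)·√(π²×1.22×10^11×1.318×10^-5/3.800×10^5)
L = 3.23 m

L_max ≈ 3.23 m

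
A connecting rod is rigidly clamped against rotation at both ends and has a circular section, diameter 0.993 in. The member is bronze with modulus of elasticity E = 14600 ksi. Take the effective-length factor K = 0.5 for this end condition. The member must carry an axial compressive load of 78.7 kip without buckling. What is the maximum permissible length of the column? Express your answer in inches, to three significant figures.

L_max ≈ 18.7 in

I = πd⁴/64 = π×0.993⁴/64 = 4.773×10^-2 in⁴
At the buckling limit P_cr = P = 7.870×10^4 lb
From P_cr = π²EI/(K·L)²:  L = (1/K)·√(π²EI/P_cr) = (1/0.5)·√(π²×1.46×10^7×4.773×10^-2/7.870×10^4)
L = 18.7 in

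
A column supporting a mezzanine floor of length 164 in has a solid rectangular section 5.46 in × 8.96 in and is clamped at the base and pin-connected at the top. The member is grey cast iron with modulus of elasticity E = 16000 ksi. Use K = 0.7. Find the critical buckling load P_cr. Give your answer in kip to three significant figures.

Buckling occurs about the weak axis: I_min = h·b³/12 with b = 5.46 in (the shorter side).
I_min = 8.96×5.46³/12 = 121.5 in⁴
Effective length L_e = K·L = 0.7 × 164 = 114.8 in
P_cr = π²EI / L_e² = π² × 16000×10³ × 121.5 / 114.8² = 1.456×10^6 lb

P_cr ≈ 1460 kip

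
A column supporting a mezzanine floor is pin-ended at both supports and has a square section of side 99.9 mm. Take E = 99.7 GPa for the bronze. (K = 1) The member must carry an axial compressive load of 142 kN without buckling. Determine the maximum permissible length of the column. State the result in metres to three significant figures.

L_max ≈ 7.58 m

I = a⁴/12 = 99.9⁴/12 = 8.300×10^6 mm⁴
I = 8.300×10^-6 m⁴
At the buckling limit P_cr = P = 1.420×10^5 N
From P_cr = π²EI/(K·L)²:  L = (1/K)·√(π²EI/P_cr) = (1/1)·√(π²×9.97×10^10×8.300×10^-6/1.420×10^5)
L = 7.58 m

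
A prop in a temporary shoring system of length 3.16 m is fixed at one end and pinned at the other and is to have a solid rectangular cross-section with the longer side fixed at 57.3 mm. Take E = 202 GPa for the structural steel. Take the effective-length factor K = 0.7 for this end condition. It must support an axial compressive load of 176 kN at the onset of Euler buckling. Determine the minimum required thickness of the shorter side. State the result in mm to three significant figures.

b ≈ 44.9 mm

L_e = K·L = 0.7 × 3.16 = 2.212 m
Required I = P_cr·L_e²/(π²E) = 1.760×10^5 × 2.212² / (π² × 2.02×10^11) = 4.319×10^-7 m⁴
I_req = 4.319×10^5 mm⁴
Rectangle, weak axis: I_min = h·b³/12 with h = 57.3 mm fixed  ⇒  b = (12I/h)^(1/3) = 44.9 mm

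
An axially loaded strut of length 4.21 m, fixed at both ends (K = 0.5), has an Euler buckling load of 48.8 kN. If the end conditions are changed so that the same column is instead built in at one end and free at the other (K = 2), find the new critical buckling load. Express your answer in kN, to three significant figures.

P_cr ∝ 1/K², so P_cr,new = P_cr,old × (K_old/K_new)² = 48.8 × (0.5/2)²
= 48.8 × 0.06250 = 3.05 kN

P_cr ≈ 3.05 kN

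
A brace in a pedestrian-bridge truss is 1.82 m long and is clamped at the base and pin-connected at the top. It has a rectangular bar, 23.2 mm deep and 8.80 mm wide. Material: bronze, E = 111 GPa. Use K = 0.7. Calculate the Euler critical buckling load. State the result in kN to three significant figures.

P_cr ≈ 0.889 kN

Buckling occurs about the weak axis: I_min = h·b³/12 with b = 8.80 mm (the shorter side).
I_min = 23.2×8.80³/12 = 1.318×10^3 mm⁴
I = 1.318×10^3 mm⁴ = 1.318×10^-9 m⁴
Effective length L_e = K·L = 0.7 × 1.82 = 1.274 m
P_cr = π²EI / L_e² = π² × 111×10⁹ × 1.318×10^-9 / 1.274² = 889.3 N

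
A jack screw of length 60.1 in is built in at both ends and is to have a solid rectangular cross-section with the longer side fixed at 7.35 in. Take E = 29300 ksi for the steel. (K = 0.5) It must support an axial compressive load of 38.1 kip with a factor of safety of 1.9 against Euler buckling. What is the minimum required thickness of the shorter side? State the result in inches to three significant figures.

Required P_cr = n·P = 1.9 × 38.1 = 72.39 kip
L_e = K·L = 0.5 × 60.1 = 30.05 in
Required I = P_cr·L_e²/(π²E) = 7.239×10^4 × 30.05² / (π² × 2.93×10^7) = 0.2260 in⁴
Rectangle, weak axis: I_min = h·b³/12 with h = 7.35 in fixed  ⇒  b = (12I/h)^(1/3) = 0.717 in

b ≈ 0.717 in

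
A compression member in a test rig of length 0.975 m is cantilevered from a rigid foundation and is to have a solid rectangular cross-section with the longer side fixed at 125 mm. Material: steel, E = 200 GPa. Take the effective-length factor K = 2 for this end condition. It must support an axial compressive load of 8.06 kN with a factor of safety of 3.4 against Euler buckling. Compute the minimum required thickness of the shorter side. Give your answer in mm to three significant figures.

Required P_cr = n·P = 3.4 × 8.06 = 27.40 kN
L_e = K·L = 2 × 0.975 = 1.950 m
Required I = P_cr·L_e²/(π²E) = 2.740×10^4 × 1.950² / (π² × 2.00×10^11) = 5.279×10^-8 m⁴
I_req = 5.279×10^4 mm⁴
Rectangle, weak axis: I_min = h·b³/12 with h = 125 mm fixed  ⇒  b = (12I/h)^(1/3) = 17.2 mm

b ≈ 17.2 mm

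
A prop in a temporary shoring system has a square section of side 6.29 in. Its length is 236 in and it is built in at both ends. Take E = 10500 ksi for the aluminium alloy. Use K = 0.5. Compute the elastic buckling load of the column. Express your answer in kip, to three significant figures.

I = a⁴/12 = 6.29⁴/12 = 130.4 in⁴
Effective length L_e = K·L = 0.5 × 236 = 118.0 in
P_cr = π²EI / L_e² = π² × 10500×10³ × 130.4 / 118.0² = 9.708×10^5 lb

P_cr ≈ 971 kip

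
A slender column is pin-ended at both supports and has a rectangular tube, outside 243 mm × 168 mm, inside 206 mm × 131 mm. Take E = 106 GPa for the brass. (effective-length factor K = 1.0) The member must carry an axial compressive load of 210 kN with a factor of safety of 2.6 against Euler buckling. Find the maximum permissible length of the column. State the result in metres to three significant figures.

Weak-axis I_min = (h_o·b_o³ − h_i·b_i³)/12 with b_o = 168, b_i = 131.0 mm (shorter outer/inner sides).
I_min = (243×168³ − 206.0×131.0³)/12 = 5.743×10^7 mm⁴
I = 5.743×10^-5 m⁴
Required critical load P_cr = n·P = 2.6 × 210 = 546.0 kN = 5.460×10^5 N
From P_cr = π²EI/(K·L)²:  L = (1/K)·√(π²EI/P_cr) = (1/1)·√(π²×1.06×10^11×5.743×10^-5/5.460×10^5)
L = 10.5 m

L_max ≈ 10.5 m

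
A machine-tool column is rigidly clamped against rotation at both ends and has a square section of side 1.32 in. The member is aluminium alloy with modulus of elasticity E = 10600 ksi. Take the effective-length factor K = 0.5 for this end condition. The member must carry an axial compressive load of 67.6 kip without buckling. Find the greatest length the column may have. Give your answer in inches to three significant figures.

I = a⁴/12 = 1.32⁴/12 = 0.2530 in⁴
At the buckling limit P_cr = P = 6.760×10^4 lb
From P_cr = π²EI/(K·L)²:  L = (1/K)·√(π²EI/P_cr) = (1/0.5)·√(π²×1.06×10^7×0.2530/6.760×10^4)
L = 39.6 in

L_max ≈ 39.6 in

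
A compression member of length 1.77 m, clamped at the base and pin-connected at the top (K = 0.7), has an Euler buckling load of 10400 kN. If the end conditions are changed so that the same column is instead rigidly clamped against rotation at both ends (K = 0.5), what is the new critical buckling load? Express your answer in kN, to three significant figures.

P_cr ≈ 20400 kN

P_cr ∝ 1/K², so P_cr,new = P_cr,old × (K_old/K_new)² = 10400 × (0.7/0.5)²
= 10400 × 1.960 = 20400 kN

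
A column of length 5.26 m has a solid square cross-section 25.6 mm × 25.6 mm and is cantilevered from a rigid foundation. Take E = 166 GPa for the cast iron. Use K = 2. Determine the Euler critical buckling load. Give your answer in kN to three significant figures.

P_cr ≈ 0.530 kN

I = a⁴/12 = 25.6⁴/12 = 3.579×10^4 mm⁴
I = 3.579×10^4 mm⁴ = 3.579×10^-8 m⁴
Effective length L_e = K·L = 2 × 5.26 = 10.52 m
P_cr = π²EI / L_e² = π² × 166×10⁹ × 3.579×10^-8 / 10.52² = 529.9 N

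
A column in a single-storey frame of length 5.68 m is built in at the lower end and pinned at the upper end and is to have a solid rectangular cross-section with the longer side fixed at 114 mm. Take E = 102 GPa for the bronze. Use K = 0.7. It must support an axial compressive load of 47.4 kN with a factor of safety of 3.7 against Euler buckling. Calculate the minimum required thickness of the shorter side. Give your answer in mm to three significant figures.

b ≈ 66.2 mm

Required P_cr = n·P = 3.7 × 47.4 = 175.4 kN
L_e = K·L = 0.7 × 5.68 = 3.976 m
Required I = P_cr·L_e²/(π²E) = 1.754×10^5 × 3.976² / (π² × 1.02×10^11) = 2.754×10^-6 m⁴
I_req = 2.754×10^6 mm⁴
Rectangle, weak axis: I_min = h·b³/12 with h = 114 mm fixed  ⇒  b = (12I/h)^(1/3) = 66.2 mm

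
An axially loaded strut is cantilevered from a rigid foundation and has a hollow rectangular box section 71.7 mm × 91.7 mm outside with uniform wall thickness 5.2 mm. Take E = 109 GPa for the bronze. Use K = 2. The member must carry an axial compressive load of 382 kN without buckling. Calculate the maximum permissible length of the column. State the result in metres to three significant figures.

L_max ≈ 0.940 m

Inner dimensions: h_i = 91.7 − 2×5.2 = 81.30 mm, b_i = 71.7 − 2×5.2 = 61.30 mm
Weak-axis I_min = (h_o·b_o³ − h_i·b_i³)/12 with b_o = 71.7, b_i = 61.30 mm (shorter outer/inner sides).
I_min = (91.7×71.7³ − 81.30×61.30³)/12 = 1.256×10^6 mm⁴
I = 1.256×10^-6 m⁴
At the buckling limit P_cr = P = 3.820×10^5 N
From P_cr = π²EI/(K·L)²:  L = (1/K)·√(π²EI/P_cr) = (1/2)·√(π²×1.09×10^11×1.256×10^-6/3.820×10^5)
L = 0.940 m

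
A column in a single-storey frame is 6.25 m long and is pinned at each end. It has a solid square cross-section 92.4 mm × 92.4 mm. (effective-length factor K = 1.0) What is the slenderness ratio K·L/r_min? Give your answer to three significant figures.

I = a⁴/12 = 92.4⁴/12 = 6.074×10^6 mm⁴
A = 8.538×10^3 mm²;  r_min = √(I/A) = √(6.074×10^6/8.538×10^3) = 26.67 mm
L_e = K·L = 1 × 6.25 m = 6.250 m = 6250.0 mm
λ = L_e / r_min = 6250.0 / 26.67 = 234

λ ≈ 234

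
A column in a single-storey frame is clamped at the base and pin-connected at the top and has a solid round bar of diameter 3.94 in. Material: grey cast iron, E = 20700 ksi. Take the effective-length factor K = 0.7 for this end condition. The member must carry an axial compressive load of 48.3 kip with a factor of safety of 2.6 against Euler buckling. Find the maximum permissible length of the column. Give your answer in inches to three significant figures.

I = πd⁴/64 = π×3.94⁴/64 = 11.83 in⁴
Required critical load P_cr = n·P = 2.6 × 48.3 = 125.6 kip = 1.256×10^5 lb
From P_cr = π²EI/(K·L)²:  L = (1/K)·√(π²EI/P_cr) = (1/0.7)·√(π²×2.07×10^7×11.83/1.256×10^5)
L = 198 in

L_max ≈ 198 in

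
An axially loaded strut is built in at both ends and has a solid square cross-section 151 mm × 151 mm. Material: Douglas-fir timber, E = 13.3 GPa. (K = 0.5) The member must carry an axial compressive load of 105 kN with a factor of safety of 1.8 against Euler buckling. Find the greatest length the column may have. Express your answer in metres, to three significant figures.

L_max ≈ 11.0 m

I = a⁴/12 = 151⁴/12 = 4.332×10^7 mm⁴
I = 4.332×10^-5 m⁴
Required critical load P_cr = n·P = 1.8 × 105 = 189.0 kN = 1.890×10^5 N
From P_cr = π²EI/(K·L)²:  L = (1/K)·√(π²EI/P_cr) = (1/0.5)·√(π²×1.33×10^10×4.332×10^-5/1.890×10^5)
L = 11.0 m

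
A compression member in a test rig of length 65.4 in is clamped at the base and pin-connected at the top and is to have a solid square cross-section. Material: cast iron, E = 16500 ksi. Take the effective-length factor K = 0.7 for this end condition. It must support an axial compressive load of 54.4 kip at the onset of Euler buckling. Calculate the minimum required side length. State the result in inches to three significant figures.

L_e = K·L = 0.7 × 65.4 = 45.78 in
Required I = P_cr·L_e²/(π²E) = 5.440×10^4 × 45.78² / (π² × 1.65×10^7) = 0.7001 in⁴
Solid square: I = a⁴/12  ⇒  a = (12I)^(1/4) = (12×0.7001)^(1/4) = 1.70 in

a ≈ 1.70 in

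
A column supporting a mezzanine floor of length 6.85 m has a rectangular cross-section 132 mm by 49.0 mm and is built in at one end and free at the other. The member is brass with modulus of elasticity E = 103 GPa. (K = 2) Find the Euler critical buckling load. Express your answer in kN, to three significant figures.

Buckling occurs about the weak axis: I_min = h·b³/12 with b = 49.0 mm (the shorter side).
I_min = 132×49.0³/12 = 1.294×10^6 mm⁴
I = 1.294×10^6 mm⁴ = 1.294×10^-6 m⁴
Effective length L_e = K·L = 2 × 6.85 = 13.70 m
P_cr = π²EI / L_e² = π² × 103×10⁹ × 1.294×10^-6 / 13.70² = 7.009×10^3 N

P_cr ≈ 7.01 kN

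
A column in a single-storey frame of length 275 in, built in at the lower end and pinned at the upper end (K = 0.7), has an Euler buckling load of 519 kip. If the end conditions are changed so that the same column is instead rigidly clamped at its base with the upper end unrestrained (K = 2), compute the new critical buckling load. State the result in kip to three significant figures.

P_cr ∝ 1/K², so P_cr,new = P_cr,old × (K_old/K_new)² = 519 × (0.7/2)²
= 519 × 0.1225 = 63.6 kip

P_cr ≈ 63.6 kip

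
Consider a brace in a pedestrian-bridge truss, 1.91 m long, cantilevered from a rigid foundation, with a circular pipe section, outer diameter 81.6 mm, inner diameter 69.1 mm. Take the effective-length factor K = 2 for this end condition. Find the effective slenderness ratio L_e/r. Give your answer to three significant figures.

λ ≈ 143

d_o = 81.6 mm, d_i = 69.1 mm
I = π(d_o⁴ − d_i⁴)/64 = π(81.6⁴ − 69.10⁴)/64 = 1.057×10^6 mm⁴
A = 1.479×10^3 mm²;  r_min = √(I/A) = √(1.057×10^6/1.479×10^3) = 26.73 mm
L_e = K·L = 2 × 1.91 m = 3.820 m = 3820.0 mm
λ = L_e / r_min = 3820.0 / 26.73 = 143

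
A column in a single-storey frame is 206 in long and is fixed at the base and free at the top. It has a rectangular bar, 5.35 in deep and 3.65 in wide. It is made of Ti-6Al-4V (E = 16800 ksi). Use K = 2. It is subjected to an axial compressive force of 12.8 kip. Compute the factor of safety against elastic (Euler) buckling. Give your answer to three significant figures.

n ≈ 1.65

Buckling occurs about the weak axis: I_min = h·b³/12 with b = 3.65 in (the shorter side).
I_min = 5.35×3.65³/12 = 21.68 in⁴
Effective length L_e = K·L = 2 × 206 = 412.0 in
P_cr = π²EI / L_e² = π² × 16800×10³ × 21.68 / 412.0² = 2.118×10^4 lb
Factor of safety n = P_cr / P = 21.177 / 12.8 = 1.65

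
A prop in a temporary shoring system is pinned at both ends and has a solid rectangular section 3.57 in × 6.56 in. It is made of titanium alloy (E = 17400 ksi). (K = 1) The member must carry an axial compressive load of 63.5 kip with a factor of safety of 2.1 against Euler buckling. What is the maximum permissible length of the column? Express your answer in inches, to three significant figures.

L_max ≈ 179 in

Buckling occurs about the weak axis: I_min = h·b³/12 with b = 3.57 in (the shorter side).
I_min = 6.56×3.57³/12 = 24.87 in⁴
Required critical load P_cr = n·P = 2.1 × 63.5 = 133.4 kip = 1.333×10^5 lb
From P_cr = π²EI/(K·L)²:  L = (1/K)·√(π²EI/P_cr) = (1/1)·√(π²×1.74×10^7×24.87/1.333×10^5)
L = 179 in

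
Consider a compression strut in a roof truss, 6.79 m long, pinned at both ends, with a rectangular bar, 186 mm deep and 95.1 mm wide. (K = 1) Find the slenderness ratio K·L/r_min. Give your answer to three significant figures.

For a rectangle r_min = b/√12 = 95.1/√12 = 27.45 mm
L_e = K·L = 1 × 6.79 m = 6.790 m = 6790.0 mm
λ = L_e / r_min = 6790.0 / 27.45 = 247

λ ≈ 247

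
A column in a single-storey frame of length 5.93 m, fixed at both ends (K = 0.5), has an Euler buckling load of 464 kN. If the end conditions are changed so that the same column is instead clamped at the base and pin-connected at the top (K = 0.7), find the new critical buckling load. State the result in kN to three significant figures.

P_cr ≈ 237 kN

P_cr ∝ 1/K², so P_cr,new = P_cr,old × (K_old/K_new)² = 464 × (0.5/0.7)²
= 464 × 0.5102 = 237 kN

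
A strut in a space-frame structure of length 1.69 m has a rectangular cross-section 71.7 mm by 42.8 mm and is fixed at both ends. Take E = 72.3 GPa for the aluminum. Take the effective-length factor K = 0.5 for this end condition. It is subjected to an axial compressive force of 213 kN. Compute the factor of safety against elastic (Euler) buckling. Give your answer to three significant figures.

Buckling occurs about the weak axis: I_min = h·b³/12 with b = 42.8 mm (the shorter side).
I_min = 71.7×42.8³/12 = 4.685×10^5 mm⁴
I = 4.685×10^5 mm⁴ = 4.685×10^-7 m⁴
Effective length L_e = K·L = 0.5 × 1.69 = 0.8450 m
P_cr = π²EI / L_e² = π² × 72.3×10⁹ × 4.685×10^-7 / 0.8450² = 4.682×10^5 N
Factor of safety n = P_cr / P = 468.16 / 213 = 2.20

n ≈ 2.20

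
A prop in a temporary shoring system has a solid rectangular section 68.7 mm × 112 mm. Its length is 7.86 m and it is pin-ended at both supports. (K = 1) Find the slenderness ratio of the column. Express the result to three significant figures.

Buckling occurs about the weak axis: I_min = h·b³/12 with b = 68.7 mm (the shorter side).
I_min = 112×68.7³/12 = 3.026×10^6 mm⁴
A = 7.694×10^3 mm²;  r_min = √(I/A) = √(3.026×10^6/7.694×10^3) = 19.83 mm
L_e = K·L = 1 × 7.86 m = 7.860 m = 7860.0 mm
λ = L_e / r_min = 7860.0 / 19.83 = 396

λ ≈ 396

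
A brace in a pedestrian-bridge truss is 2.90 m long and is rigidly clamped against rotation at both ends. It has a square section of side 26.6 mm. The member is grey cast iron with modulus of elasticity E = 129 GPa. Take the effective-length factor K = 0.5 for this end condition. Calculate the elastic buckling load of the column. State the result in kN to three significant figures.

I = a⁴/12 = 26.6⁴/12 = 4.172×10^4 mm⁴
I = 4.172×10^4 mm⁴ = 4.172×10^-8 m⁴
Effective length L_e = K·L = 0.5 × 2.90 = 1.450 m
P_cr = π²EI / L_e² = π² × 129×10⁹ × 4.172×10^-8 / 1.450² = 2.526×10^4 N

P_cr ≈ 25.3 kN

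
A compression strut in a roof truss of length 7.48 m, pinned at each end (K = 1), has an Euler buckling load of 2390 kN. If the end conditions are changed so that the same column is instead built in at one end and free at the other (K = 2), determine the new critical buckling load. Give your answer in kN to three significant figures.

P_cr ∝ 1/K², so P_cr,new = P_cr,old × (K_old/K_new)² = 2390 × (1/2)²
= 2390 × 0.2500 = 598 kN

P_cr ≈ 598 kN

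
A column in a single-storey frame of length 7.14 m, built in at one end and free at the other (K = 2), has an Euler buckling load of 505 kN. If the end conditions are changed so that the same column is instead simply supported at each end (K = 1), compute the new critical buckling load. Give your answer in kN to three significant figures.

P_cr ∝ 1/K², so P_cr,new = P_cr,old × (K_old/K_new)² = 505 × (2/1)²
= 505 × 4.000 = 2020 kN

P_cr ≈ 2020 kN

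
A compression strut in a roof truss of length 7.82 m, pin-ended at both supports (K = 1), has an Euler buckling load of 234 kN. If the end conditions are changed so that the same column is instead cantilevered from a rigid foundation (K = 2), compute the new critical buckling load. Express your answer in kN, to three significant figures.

P_cr ≈ 58.5 kN

P_cr ∝ 1/K², so P_cr,new = P_cr,old × (K_old/K_new)² = 234 × (1/2)²
= 234 × 0.2500 = 58.5 kN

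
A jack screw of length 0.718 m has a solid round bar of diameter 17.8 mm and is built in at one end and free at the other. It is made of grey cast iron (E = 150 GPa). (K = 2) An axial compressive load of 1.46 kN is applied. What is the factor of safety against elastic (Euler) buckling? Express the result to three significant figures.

n ≈ 2.42

I = πd⁴/64 = π×17.8⁴/64 = 4.928×10^3 mm⁴
I = 4.928×10^3 mm⁴ = 4.928×10^-9 m⁴
Effective length L_e = K·L = 2 × 0.718 = 1.436 m
P_cr = π²EI / L_e² = π² × 150×10⁹ × 4.928×10^-9 / 1.436² = 3.538×10^3 N
Factor of safety n = P_cr / P = 3.5378 / 1.46 = 2.42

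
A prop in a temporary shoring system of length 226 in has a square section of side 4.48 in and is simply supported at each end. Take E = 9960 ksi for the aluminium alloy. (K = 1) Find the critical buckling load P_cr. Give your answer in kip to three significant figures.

P_cr ≈ 64.6 kip

I = a⁴/12 = 4.48⁴/12 = 33.57 in⁴
Effective length L_e = K·L = 1 × 226 = 226.0 in
P_cr = π²EI / L_e² = π² × 9960×10³ × 33.57 / 226.0² = 6.461×10^4 lb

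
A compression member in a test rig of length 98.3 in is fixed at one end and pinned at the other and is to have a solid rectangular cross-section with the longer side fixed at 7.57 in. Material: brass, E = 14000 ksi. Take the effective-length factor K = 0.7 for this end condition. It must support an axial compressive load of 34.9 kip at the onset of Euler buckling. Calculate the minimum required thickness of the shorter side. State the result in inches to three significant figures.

L_e = K·L = 0.7 × 98.3 = 68.81 in
Required I = P_cr·L_e²/(π²E) = 3.490×10^4 × 68.81² / (π² × 1.40×10^7) = 1.196 in⁴
Rectangle, weak axis: I_min = h·b³/12 with h = 7.57 in fixed  ⇒  b = (12I/h)^(1/3) = 1.24 in

b ≈ 1.24 in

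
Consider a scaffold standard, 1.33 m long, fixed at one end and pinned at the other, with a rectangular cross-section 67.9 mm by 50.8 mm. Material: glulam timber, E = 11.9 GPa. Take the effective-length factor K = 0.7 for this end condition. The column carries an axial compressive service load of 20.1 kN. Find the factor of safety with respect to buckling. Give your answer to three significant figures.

Buckling occurs about the weak axis: I_min = h·b³/12 with b = 50.8 mm (the shorter side).
I_min = 67.9×50.8³/12 = 7.418×10^5 mm⁴
I = 7.418×10^5 mm⁴ = 7.418×10^-7 m⁴
Effective length L_e = K·L = 0.7 × 1.33 = 0.9310 m
P_cr = π²EI / L_e² = π² × 11.9×10⁹ × 7.418×10^-7 / 0.9310² = 1.005×10^5 N
Factor of safety n = P_cr / P = 100.51 / 20.1 = 5.00

n ≈ 5.00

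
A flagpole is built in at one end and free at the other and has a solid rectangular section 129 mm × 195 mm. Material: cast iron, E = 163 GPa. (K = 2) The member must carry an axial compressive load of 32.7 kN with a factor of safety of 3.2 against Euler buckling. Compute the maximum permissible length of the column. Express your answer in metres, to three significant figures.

Buckling occurs about the weak axis: I_min = h·b³/12 with b = 129 mm (the shorter side).
I_min = 195×129³/12 = 3.488×10^7 mm⁴
I = 3.488×10^-5 m⁴
Required critical load P_cr = n·P = 3.2 × 32.7 = 104.6 kN = 1.046×10^5 N
From P_cr = π²EI/(K·L)²:  L = (1/K)·√(π²EI/P_cr) = (1/2)·√(π²×1.63×10^11×3.488×10^-5/1.046×10^5)
L = 11.6 m

L_max ≈ 11.6 m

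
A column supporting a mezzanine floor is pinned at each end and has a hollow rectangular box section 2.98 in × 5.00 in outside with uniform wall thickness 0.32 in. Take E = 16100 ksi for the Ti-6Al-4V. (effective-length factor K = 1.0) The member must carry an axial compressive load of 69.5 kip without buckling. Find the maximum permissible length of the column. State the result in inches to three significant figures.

Inner dimensions: h_i = 5.00 − 2×0.32 = 4.360 in, b_i = 2.98 − 2×0.32 = 2.340 in
Weak-axis I_min = (h_o·b_o³ − h_i·b_i³)/12 with b_o = 2.98, b_i = 2.340 in (shorter outer/inner sides).
I_min = (5.00×2.98³ − 4.360×2.340³)/12 = 6.371 in⁴
At the buckling limit P_cr = P = 6.950×10^4 lb
From P_cr = π²EI/(K·L)²:  L = (1/K)·√(π²EI/P_cr) = (1/1)·√(π²×1.61×10^7×6.371/6.950×10^4)
L = 121 in

L_max ≈ 121 in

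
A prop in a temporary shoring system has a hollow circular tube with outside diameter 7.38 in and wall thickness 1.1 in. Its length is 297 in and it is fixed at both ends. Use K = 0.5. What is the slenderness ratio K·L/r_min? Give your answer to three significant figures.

λ ≈ 65.9

Inner diameter d_i = 7.38 − 2×1.1 = 5.180 in
I = π(d_o⁴ − d_i⁴)/64 = π(7.38⁴ − 5.180⁴)/64 = 110.3 in⁴
A = 21.70 in²;  r_min = √(I/A) = √(110.3/21.70) = 2.254 in
L_e = K·L = 0.5 × 297 = 148.5 in
λ = L_e / r_min = 148.50 / 2.254 = 65.9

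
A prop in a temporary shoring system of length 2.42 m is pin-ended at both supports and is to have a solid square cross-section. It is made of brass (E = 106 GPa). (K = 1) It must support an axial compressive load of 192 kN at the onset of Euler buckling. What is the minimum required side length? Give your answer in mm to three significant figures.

a ≈ 59.9 mm

L_e = K·L = 1 × 2.42 = 2.420 m
Required I = P_cr·L_e²/(π²E) = 1.920×10^5 × 2.420² / (π² × 1.06×10^11) = 1.075×10^-6 m⁴
I_req = 1.075×10^6 mm⁴
Solid square: I = a⁴/12  ⇒  a = (12I)^(1/4) = (12×1.075×10^6)^(1/4) = 59.9 mm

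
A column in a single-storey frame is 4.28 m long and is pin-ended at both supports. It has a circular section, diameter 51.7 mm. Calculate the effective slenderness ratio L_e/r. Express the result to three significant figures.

λ ≈ 331

For a solid circle r = d/4 = 51.7/4 = 12.92 mm
L_e = K·L = 1 × 4.28 m = 4.280 m = 4280.0 mm
λ = L_e / r_min = 4280.0 / 12.92 = 331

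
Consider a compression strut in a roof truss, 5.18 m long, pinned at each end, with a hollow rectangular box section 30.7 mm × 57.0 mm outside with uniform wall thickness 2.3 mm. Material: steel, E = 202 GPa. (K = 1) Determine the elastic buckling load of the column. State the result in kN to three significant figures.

Inner dimensions: h_i = 57.0 − 2×2.3 = 52.40 mm, b_i = 30.7 − 2×2.3 = 26.10 mm
Weak-axis I_min = (h_o·b_o³ − h_i·b_i³)/12 with b_o = 30.7, b_i = 26.10 mm (shorter outer/inner sides).
I_min = (57.0×30.7³ − 52.40×26.10³)/12 = 5.980×10^4 mm⁴
I = 5.980×10^4 mm⁴ = 5.980×10^-8 m⁴
Effective length L_e = K·L = 1 × 5.18 = 5.180 m
P_cr = π²EI / L_e² = π² × 202×10⁹ × 5.980×10^-8 / 5.180² = 4.443×10^3 N

P_cr ≈ 4.44 kN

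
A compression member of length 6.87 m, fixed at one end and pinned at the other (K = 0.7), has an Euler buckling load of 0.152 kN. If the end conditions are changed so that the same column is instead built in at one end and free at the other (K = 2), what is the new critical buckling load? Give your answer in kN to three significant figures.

P_cr ∝ 1/K², so P_cr,new = P_cr,old × (K_old/K_new)² = 0.152 × (0.7/2)²
= 0.152 × 0.1225 = 0.0186 kN

P_cr ≈ 0.0186 kN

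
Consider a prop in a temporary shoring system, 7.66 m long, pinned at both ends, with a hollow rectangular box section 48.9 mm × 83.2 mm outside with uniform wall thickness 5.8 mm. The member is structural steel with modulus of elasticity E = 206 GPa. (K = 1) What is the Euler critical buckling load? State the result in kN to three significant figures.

P_cr ≈ 17.4 kN

Inner dimensions: h_i = 83.2 − 2×5.8 = 71.60 mm, b_i = 48.9 − 2×5.8 = 37.30 mm
Weak-axis I_min = (h_o·b_o³ − h_i·b_i³)/12 with b_o = 48.9, b_i = 37.30 mm (shorter outer/inner sides).
I_min = (83.2×48.9³ − 71.60×37.30³)/12 = 5.011×10^5 mm⁴
I = 5.011×10^5 mm⁴ = 5.011×10^-7 m⁴
Effective length L_e = K·L = 1 × 7.66 = 7.660 m
P_cr = π²EI / L_e² = π² × 206×10⁹ × 5.011×10^-7 / 7.660² = 1.736×10^4 N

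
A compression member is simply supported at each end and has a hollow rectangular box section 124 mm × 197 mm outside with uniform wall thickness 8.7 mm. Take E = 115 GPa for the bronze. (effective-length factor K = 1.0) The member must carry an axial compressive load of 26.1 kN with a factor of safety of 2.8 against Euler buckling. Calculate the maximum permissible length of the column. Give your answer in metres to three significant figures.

Inner dimensions: h_i = 197 − 2×8.7 = 179.6 mm, b_i = 124 − 2×8.7 = 106.6 mm
Weak-axis I_min = (h_o·b_o³ − h_i·b_i³)/12 with b_o = 124, b_i = 106.6 mm (shorter outer/inner sides).
I_min = (197×124³ − 179.6×106.6³)/12 = 1.317×10^7 mm⁴
I = 1.317×10^-5 m⁴
Required critical load P_cr = n·P = 2.8 × 26.1 = 73.08 kN = 7.308×10^4 N
From P_cr = π²EI/(K·L)²:  L = (1/K)·√(π²EI/P_cr) = (1/1)·√(π²×1.15×10^11×1.317×10^-5/7.308×10^4)
L = 14.3 m

L_max ≈ 14.3 m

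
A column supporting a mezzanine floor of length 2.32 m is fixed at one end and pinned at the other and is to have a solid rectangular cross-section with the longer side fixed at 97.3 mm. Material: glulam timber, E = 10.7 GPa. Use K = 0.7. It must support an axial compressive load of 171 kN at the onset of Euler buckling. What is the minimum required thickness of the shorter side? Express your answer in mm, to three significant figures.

b ≈ 80.8 mm

L_e = K·L = 0.7 × 2.32 = 1.624 m
Required I = P_cr·L_e²/(π²E) = 1.710×10^5 × 1.624² / (π² × 1.07×10^10) = 4.271×10^-6 m⁴
I_req = 4.271×10^6 mm⁴
Rectangle, weak axis: I_min = h·b³/12 with h = 97.3 mm fixed  ⇒  b = (12I/h)^(1/3) = 80.8 mm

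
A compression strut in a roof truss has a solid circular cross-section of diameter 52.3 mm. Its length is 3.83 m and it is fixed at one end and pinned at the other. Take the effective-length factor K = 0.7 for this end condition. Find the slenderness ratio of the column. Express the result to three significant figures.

λ ≈ 205

For a solid circle r = d/4 = 52.3/4 = 13.08 mm
L_e = K·L = 0.7 × 3.83 m = 2.681 m = 2681.0 mm
λ = L_e / r_min = 2681.0 / 13.08 = 205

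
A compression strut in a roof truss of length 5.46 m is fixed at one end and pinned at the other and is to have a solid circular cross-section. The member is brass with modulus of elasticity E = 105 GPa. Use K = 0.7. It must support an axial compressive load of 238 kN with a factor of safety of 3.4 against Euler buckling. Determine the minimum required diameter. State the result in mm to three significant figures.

Required P_cr = n·P = 3.4 × 238 = 809.2 kN
L_e = K·L = 0.7 × 5.46 = 3.822 m
Required I = P_cr·L_e²/(π²E) = 8.092×10^5 × 3.822² / (π² × 1.05×10^11) = 1.141×10^-5 m⁴
I_req = 1.141×10^7 mm⁴
Solid circle: I = πd⁴/64  ⇒  d = (64I/π)^(1/4) = (64×1.141×10^7/π)^(1/4) = 123 mm

d ≈ 123 mm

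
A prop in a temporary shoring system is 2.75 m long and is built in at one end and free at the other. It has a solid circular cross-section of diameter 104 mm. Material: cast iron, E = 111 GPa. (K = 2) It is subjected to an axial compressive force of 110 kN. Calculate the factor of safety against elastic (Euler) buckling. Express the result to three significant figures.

I = πd⁴/64 = π×104⁴/64 = 5.743×10^6 mm⁴
I = 5.743×10^6 mm⁴ = 5.743×10^-6 m⁴
Effective length L_e = K·L = 2 × 2.75 = 5.500 m
P_cr = π²EI / L_e² = π² × 111×10⁹ × 5.743×10^-6 / 5.500² = 2.080×10^5 N
Factor of safety n = P_cr / P = 207.97 / 110 = 1.89

n ≈ 1.89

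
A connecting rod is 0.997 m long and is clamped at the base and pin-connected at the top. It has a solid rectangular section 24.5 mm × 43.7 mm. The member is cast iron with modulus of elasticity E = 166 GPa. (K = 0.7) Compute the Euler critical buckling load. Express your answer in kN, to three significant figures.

P_cr ≈ 180 kN

Buckling occurs about the weak axis: I_min = h·b³/12 with b = 24.5 mm (the shorter side).
I_min = 43.7×24.5³/12 = 5.355×10^4 mm⁴
I = 5.355×10^4 mm⁴ = 5.355×10^-8 m⁴
Effective length L_e = K·L = 0.7 × 0.997 = 0.6979 m
P_cr = π²EI / L_e² = π² × 166×10⁹ × 5.355×10^-8 / 0.6979² = 1.801×10^5 N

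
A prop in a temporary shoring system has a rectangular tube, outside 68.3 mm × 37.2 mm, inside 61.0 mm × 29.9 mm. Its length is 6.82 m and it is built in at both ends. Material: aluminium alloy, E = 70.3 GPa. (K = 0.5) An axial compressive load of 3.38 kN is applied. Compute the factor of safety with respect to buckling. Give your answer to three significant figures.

Weak-axis I_min = (h_o·b_o³ − h_i·b_i³)/12 with b_o = 37.2, b_i = 29.90 mm (shorter outer/inner sides).
I_min = (68.3×37.2³ − 61.00×29.90³)/12 = 1.571×10^5 mm⁴
I = 1.571×10^5 mm⁴ = 1.571×10^-7 m⁴
Effective length L_e = K·L = 0.5 × 6.82 = 3.410 m
P_cr = π²EI / L_e² = π² × 70.3×10⁹ × 1.571×10^-7 / 3.410² = 9.375×10^3 N
Factor of safety n = P_cr / P = 9.3750 / 3.38 = 2.77

n ≈ 2.77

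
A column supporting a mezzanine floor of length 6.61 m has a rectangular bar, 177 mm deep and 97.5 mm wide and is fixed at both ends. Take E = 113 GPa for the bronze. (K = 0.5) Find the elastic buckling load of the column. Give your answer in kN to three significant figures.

Buckling occurs about the weak axis: I_min = h·b³/12 with b = 97.5 mm (the shorter side).
I_min = 177×97.5³/12 = 1.367×10^7 mm⁴
I = 1.367×10^7 mm⁴ = 1.367×10^-5 m⁴
Effective length L_e = K·L = 0.5 × 6.61 = 3.305 m
P_cr = π²EI / L_e² = π² × 113×10⁹ × 1.367×10^-5 / 3.305² = 1.396×10^6 N

P_cr ≈ 1400 kN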